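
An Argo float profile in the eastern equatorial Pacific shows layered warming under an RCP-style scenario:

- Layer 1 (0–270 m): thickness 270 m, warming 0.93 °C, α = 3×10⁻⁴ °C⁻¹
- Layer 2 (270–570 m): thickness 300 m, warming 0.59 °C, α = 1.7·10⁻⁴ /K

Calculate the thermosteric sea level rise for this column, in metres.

about 0.105 m

0–270 m: 0.93 × 270 × 3×10⁻⁴ = 0.07533 m
Layer 2: 300 × 1.7×10⁻⁴ × 0.59 = 0.03009 m
Δh = 0.07533 + 0.03009 = 0.10542 m ≈ 0.105 m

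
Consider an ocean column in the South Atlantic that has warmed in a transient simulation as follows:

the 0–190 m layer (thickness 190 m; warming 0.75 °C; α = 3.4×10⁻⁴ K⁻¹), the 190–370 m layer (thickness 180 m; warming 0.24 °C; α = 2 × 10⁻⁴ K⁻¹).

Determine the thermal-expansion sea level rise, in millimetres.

0–190 m: 0.75 × 190 × 3.4×10⁻⁴ = 0.04845 m
190–370 m: 180 × 0.24 × 2×10⁻⁴ = 0.00864 m
Δh = 0.04845 + 0.00864 = 0.05709 m ≈ 57 mm

57 mm of thermosteric rise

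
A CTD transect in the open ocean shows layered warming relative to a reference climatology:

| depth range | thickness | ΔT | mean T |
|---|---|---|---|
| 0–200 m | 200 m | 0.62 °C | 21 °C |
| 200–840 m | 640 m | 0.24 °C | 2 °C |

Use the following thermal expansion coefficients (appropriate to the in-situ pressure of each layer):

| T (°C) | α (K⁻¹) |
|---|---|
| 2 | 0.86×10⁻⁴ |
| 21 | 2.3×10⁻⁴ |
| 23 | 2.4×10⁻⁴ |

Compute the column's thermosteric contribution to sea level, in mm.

Layer 1 at 21 °C → α = 2.3×10⁻⁴ K⁻¹
Layer 2 at 2 °C → α = 0.86×10⁻⁴ K⁻¹
0.62 × 2.3×10⁻⁴ × 200 = 0.02852 m
Layer 2: 640 × 0.86×10⁻⁴ × 0.24 = 0.0132096 m
Δh = 0.02852 + 0.0132096 = 0.0417296 m ≈ 41.7 mm

about 41.7 mm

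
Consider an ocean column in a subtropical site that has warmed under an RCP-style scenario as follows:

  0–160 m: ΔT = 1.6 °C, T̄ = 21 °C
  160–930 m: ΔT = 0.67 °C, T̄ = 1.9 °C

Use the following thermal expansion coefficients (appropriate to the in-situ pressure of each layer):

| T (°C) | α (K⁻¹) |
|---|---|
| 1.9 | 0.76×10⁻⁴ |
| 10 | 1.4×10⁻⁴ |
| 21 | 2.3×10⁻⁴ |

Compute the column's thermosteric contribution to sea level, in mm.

Layer 1 at 21 °C → α = 2.3×10⁻⁴ K⁻¹
Layer 2 at 1.9 °C → α = 0.76×10⁻⁴ K⁻¹
0–160 m: 1.6 × 2.3×10⁻⁴ × 160 = 0.05888 m
0.76×10⁻⁴ × 0.67 × 770 = 0.0392084 m
Δh = 0.05888 + 0.0392084 = 0.0980884 m

98 mm of thermosteric rise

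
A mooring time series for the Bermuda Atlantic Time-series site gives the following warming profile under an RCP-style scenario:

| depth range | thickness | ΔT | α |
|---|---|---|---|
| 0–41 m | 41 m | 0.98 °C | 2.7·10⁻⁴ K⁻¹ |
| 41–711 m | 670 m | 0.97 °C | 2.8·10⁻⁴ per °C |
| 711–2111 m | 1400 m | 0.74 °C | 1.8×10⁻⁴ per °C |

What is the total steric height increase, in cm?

38 cm of thermosteric rise

Layer 1: 41 × 2.7×10⁻⁴ × 0.98 = 0.0108486 m
2.8×10⁻⁴ × 670 × 0.97 = 0.181972 m
1400 × 0.74 × 1.8×10⁻⁴ = 0.18648 m
Δh = 0.0108486 + 0.181972 + 0.18648 = 0.3793006 m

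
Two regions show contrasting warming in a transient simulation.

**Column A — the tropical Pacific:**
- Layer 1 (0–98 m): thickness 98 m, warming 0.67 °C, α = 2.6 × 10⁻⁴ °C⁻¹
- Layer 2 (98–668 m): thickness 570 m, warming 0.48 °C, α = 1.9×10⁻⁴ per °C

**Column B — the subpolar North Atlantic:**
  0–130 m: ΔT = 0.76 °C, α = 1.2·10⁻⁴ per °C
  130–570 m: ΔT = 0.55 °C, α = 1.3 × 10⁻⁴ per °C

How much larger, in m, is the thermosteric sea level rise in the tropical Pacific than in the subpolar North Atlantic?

A 98 × 2.6×10⁻⁴ × 0.67 = 0.0170716 m
A Layer 2: 0.48 × 1.9×10⁻⁴ × 570 = 0.051984 m
A total: 0.0690556 m
B 1.2×10⁻⁴ × 130 × 0.76 = 0.011856 m
B 130–570 m: 1.3×10⁻⁴ × 0.55 × 440 = 0.03146 m
B total: 0.043316 m
Difference: 0.0690556 − 0.043316 = 0.0257396 m

Δh_A − Δh_B ≈ 0.0257 m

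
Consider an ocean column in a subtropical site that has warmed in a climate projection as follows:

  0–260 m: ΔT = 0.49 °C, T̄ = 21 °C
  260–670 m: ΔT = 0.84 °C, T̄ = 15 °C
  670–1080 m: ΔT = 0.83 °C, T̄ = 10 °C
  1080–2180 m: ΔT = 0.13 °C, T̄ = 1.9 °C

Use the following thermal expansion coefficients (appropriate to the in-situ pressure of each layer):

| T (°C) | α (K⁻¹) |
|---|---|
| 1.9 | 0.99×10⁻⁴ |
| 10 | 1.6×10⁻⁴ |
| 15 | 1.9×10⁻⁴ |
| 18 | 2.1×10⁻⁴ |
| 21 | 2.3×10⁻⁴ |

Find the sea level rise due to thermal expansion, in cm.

Layer 1 at 21 °C → α = 2.3×10⁻⁴ K⁻¹
Layer 2 at 15 °C → α = 1.9×10⁻⁴ K⁻¹
Layer 3 at 10 °C → α = 1.6×10⁻⁴ K⁻¹
Layer 4 at 1.9 °C → α = 0.99×10⁻⁴ K⁻¹
260 × 0.49 × 2.3×10⁻⁴ = 0.029302 m
1.9×10⁻⁴ × 0.84 × 410 = 0.065436 m
Layer 3: 410 × 0.83 × 1.6×10⁻⁴ = 0.054448 m
Layer 4: 0.99×10⁻⁴ × 1100 × 0.13 = 0.014157 m
Δh = 0.029302 + 0.065436 + 0.054448 + 0.014157 = 0.163343 m ≈ 16.3 cm

Δh = 16.3 cm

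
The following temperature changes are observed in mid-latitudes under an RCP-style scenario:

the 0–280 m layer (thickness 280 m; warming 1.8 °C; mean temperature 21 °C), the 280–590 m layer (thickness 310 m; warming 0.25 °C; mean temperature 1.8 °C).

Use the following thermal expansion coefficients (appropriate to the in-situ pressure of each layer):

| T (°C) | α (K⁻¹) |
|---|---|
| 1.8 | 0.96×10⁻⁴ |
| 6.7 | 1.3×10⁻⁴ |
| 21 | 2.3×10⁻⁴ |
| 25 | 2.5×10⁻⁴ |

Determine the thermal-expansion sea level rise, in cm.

12.3 cm

Layer 1 at 21 °C → α = 2.3×10⁻⁴ K⁻¹
Layer 2 at 1.8 °C → α = 0.96×10⁻⁴ K⁻¹
0–280 m: 280 × 2.3×10⁻⁴ × 1.8 = 0.11592 m
280–590 m: 0.25 × 0.96×10⁻⁴ × 310 = 0.00744 m
Δh = 0.11592 + 0.00744 = 0.12336 m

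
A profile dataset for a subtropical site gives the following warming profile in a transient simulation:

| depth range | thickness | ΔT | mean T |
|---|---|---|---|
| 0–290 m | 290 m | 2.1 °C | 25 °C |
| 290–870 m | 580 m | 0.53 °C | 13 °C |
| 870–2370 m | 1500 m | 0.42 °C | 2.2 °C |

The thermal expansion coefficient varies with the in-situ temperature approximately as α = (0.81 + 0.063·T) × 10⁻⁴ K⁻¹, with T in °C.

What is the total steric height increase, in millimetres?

Layer 1: α = (0.81 + 0.063×25)×10⁻⁴ = 2.385×10⁻⁴ K⁻¹
Layer 2: α = (0.81 + 0.063×13)×10⁻⁴ = 1.629×10⁻⁴ K⁻¹
Layer 3: α = (0.81 + 0.063×2.2)×10⁻⁴ = 0.9486×10⁻⁴ K⁻¹
Layer 1: 2.1 × 2.385×10⁻⁴ × 290 = 0.1452465 m
290–870 m: 580 × 1.629×10⁻⁴ × 0.53 = 0.05007546 m
Layer 3: 0.9486×10⁻⁴ × 0.42 × 1500 = 0.0597618 m
Δh = 0.1452465 + 0.05007546 + 0.0597618 = 0.25508376 m

about 260 mm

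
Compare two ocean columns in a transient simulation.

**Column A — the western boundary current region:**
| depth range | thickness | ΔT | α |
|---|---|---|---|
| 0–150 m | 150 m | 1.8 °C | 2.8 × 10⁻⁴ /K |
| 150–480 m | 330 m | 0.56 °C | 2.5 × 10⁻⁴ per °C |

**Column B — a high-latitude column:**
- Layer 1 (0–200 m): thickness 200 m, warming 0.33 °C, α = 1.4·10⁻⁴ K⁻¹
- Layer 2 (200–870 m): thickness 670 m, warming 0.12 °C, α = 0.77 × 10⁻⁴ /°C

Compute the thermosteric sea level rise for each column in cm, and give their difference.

A 150 × 2.8×10⁻⁴ × 1.8 = 0.07560 m
A Layer 2: 330 × 2.5×10⁻⁴ × 0.56 = 0.04620 m
A total: 0.12180 m
B 200 × 0.33 × 1.4×10⁻⁴ = 0.00924 m
B 0.12 × 670 × 0.77×10⁻⁴ = 0.0061908 m
B total: 0.0154308 m
Difference: 0.12180 − 0.0154308 = 0.1063692 m

A: 12 cm; B: 1.5 cm; difference 11 cm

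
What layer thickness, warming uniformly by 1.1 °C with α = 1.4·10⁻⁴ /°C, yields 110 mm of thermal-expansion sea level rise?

H = Δh/(αΔT) = 0.11 / (1.4×10⁻⁴ × 1.1) ≈ 714.3 m

about 714 m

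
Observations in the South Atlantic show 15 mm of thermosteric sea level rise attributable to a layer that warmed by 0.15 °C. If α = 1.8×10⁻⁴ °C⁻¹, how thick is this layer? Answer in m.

H ≈ 560 m

H = Δh/(αΔT) = 0.015 / (1.8×10⁻⁴ × 0.15) ≈ 555.6 m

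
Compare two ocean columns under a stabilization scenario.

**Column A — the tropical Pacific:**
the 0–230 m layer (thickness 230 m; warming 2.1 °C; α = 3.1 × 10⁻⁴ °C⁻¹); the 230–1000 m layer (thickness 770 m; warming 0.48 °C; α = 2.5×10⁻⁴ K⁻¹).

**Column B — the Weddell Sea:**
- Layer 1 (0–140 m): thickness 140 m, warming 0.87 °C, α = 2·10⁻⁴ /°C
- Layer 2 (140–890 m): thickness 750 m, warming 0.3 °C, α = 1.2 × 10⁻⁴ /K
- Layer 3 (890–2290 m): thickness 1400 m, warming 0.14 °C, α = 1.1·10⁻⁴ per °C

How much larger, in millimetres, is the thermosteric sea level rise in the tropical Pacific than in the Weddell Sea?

169 mm

A Layer 1: 230 × 3.1×10⁻⁴ × 2.1 = 0.14973 m
A 770 × 0.48 × 2.5×10⁻⁴ = 0.09240 m
A total: 0.24213 m
B 2×10⁻⁴ × 0.87 × 140 = 0.02436 m
B Layer 2: 1.2×10⁻⁴ × 750 × 0.3 = 0.02700 m
B 890–2290 m: 1.1×10⁻⁴ × 0.14 × 1400 = 0.02156 m
B total: 0.07292 m
Difference: 0.24213 − 0.07292 = 0.16921 m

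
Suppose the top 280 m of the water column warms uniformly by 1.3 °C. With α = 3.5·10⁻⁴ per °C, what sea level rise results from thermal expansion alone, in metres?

0.127 m of thermosteric rise

Δh = αΔT·H = 3.5×10⁻⁴ × 1.3 × 280 = 0.12740 m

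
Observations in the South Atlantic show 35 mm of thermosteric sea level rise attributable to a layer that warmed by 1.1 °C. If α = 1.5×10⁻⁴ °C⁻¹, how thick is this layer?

about 212 m

H = Δh/(αΔT) = 0.035 / (1.5×10⁻⁴ × 1.1) ≈ 212.1 m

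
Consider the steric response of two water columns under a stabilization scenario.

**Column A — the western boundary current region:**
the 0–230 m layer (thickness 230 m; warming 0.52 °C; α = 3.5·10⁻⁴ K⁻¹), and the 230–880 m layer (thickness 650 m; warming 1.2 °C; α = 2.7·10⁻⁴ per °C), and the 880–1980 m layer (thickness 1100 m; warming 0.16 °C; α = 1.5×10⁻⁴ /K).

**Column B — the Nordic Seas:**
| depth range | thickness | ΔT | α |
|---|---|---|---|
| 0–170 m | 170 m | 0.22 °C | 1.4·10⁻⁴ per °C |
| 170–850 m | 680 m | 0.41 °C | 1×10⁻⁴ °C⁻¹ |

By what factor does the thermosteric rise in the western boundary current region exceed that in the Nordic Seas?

8.4

A 3.5×10⁻⁴ × 0.52 × 230 = 0.04186 m
A Layer 2: 1.2 × 650 × 2.7×10⁻⁴ = 0.21060 m
A Layer 3: 1100 × 1.5×10⁻⁴ × 0.16 = 0.02640 m
A total: 0.27886 m
B 0–170 m: 0.22 × 170 × 1.4×10⁻⁴ = 0.005236 m
B Layer 2: 1×10⁻⁴ × 0.41 × 680 = 0.02788 m
B total: 0.033116 m
Ratio: 0.27886 / 0.033116 ≈ 8.421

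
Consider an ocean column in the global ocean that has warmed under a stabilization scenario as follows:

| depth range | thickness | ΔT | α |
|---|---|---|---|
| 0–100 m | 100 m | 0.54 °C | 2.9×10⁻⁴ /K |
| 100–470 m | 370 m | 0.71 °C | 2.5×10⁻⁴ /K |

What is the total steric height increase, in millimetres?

81 mm of thermosteric rise

0–100 m: 2.9×10⁻⁴ × 100 × 0.54 = 0.01566 m
Layer 2: 0.71 × 2.5×10⁻⁴ × 370 = 0.065675 m
Δh = 0.01566 + 0.065675 = 0.081335 m ≈ 81 mm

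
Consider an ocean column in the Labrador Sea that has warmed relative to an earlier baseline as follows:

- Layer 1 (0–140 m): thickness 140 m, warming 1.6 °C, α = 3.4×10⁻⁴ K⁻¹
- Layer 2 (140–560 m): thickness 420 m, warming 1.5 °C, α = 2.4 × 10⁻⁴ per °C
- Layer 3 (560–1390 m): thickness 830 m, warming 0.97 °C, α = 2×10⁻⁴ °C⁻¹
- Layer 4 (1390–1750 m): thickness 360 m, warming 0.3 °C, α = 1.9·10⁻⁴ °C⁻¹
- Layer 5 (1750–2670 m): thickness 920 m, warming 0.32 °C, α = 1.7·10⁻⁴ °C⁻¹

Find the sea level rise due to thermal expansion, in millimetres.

460 mm of thermosteric rise

0–140 m: 1.6 × 3.4×10⁻⁴ × 140 = 0.07616 m
140–560 m: 420 × 2.4×10⁻⁴ × 1.5 = 0.15120 m
830 × 0.97 × 2×10⁻⁴ = 0.16102 m
1390–1750 m: 0.3 × 360 × 1.9×10⁻⁴ = 0.02052 m
920 × 1.7×10⁻⁴ × 0.32 = 0.050048 m
Δh = 0.07616 + 0.15120 + 0.16102 + 0.02052 + 0.050048 = 0.458948 m ≈ 460 mm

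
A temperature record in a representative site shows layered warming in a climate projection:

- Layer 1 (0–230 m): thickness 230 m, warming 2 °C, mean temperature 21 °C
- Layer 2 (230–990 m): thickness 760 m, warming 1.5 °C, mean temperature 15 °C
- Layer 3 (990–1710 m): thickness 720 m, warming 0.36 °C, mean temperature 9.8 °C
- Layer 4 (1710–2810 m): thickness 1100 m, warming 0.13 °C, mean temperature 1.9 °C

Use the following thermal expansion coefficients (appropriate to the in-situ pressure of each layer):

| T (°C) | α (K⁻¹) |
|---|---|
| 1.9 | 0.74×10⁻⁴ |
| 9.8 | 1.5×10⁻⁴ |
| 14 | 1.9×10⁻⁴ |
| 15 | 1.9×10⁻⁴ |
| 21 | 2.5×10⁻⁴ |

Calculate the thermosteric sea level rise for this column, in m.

0.381 m

Layer 1 at 21 °C → α = 2.5×10⁻⁴ K⁻¹
Layer 2 at 15 °C → α = 1.9×10⁻⁴ K⁻¹
Layer 3 at 9.8 °C → α = 1.5×10⁻⁴ K⁻¹
Layer 4 at 1.9 °C → α = 0.74×10⁻⁴ K⁻¹
0–230 m: 2.5×10⁻⁴ × 230 × 2 = 0.11500 m
1.9×10⁻⁴ × 1.5 × 760 = 0.21660 m
Layer 3: 0.36 × 1.5×10⁻⁴ × 720 = 0.03888 m
1710–2810 m: 1100 × 0.74×10⁻⁴ × 0.13 = 0.010582 m
Δh = 0.11500 + 0.21660 + 0.03888 + 0.010582 = 0.381062 m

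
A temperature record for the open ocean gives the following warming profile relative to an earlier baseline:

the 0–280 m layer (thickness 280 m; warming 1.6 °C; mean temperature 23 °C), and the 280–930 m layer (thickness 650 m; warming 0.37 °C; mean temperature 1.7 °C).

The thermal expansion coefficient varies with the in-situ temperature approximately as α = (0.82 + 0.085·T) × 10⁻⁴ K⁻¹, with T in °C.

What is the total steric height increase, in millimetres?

148 mm of thermosteric rise

Layer 1: α = (0.82 + 0.085×23)×10⁻⁴ = 2.775×10⁻⁴ K⁻¹
Layer 2: α = (0.82 + 0.085×1.7)×10⁻⁴ = 0.9645×10⁻⁴ K⁻¹
0–280 m: 1.6 × 280 × 2.775×10⁻⁴ = 0.12432 m
280–930 m: 0.9645×10⁻⁴ × 0.37 × 650 = 0.023196225 m
Δh = 0.12432 + 0.023196225 = 0.147516225 m ≈ 148 mm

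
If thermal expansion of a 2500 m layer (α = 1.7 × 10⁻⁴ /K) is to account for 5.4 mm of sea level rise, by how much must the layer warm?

ΔT = Δh/(αH) = 0.0054 / (1.7×10⁻⁴ × 2500) ≈ 0.01271 K

about 0.013 K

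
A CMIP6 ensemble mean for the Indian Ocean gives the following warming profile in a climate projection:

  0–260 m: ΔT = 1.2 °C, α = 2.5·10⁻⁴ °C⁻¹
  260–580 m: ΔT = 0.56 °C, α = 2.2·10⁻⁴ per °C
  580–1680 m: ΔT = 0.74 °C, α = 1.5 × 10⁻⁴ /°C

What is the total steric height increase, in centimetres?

24.0 cm

1.2 × 260 × 2.5×10⁻⁴ = 0.07800 m
Layer 2: 320 × 2.2×10⁻⁴ × 0.56 = 0.039424 m
1.5×10⁻⁴ × 0.74 × 1100 = 0.12210 m
Δh = 0.07800 + 0.039424 + 0.12210 = 0.239524 m ≈ 24.0 cm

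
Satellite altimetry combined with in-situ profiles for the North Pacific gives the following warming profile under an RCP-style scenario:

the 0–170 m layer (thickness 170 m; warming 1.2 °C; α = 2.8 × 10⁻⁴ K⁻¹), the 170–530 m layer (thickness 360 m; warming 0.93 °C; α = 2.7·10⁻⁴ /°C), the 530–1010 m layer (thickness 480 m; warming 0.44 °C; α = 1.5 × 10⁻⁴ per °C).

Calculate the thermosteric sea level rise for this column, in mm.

0–170 m: 170 × 2.8×10⁻⁴ × 1.2 = 0.05712 m
Layer 2: 0.93 × 360 × 2.7×10⁻⁴ = 0.090396 m
530–1010 m: 1.5×10⁻⁴ × 0.44 × 480 = 0.03168 m
Δh = 0.05712 + 0.090396 + 0.03168 = 0.179196 m ≈ 179 mm

Δh = 179 mm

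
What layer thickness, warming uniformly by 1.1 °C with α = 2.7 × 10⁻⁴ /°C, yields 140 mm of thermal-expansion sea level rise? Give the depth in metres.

about 471 m

H = Δh/(αΔT) = 0.14 / (2.7×10⁻⁴ × 1.1) ≈ 471.4 m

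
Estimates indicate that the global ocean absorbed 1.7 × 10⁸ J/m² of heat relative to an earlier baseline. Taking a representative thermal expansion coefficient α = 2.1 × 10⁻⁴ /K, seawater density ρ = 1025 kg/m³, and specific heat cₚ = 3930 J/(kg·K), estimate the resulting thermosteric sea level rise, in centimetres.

0.89 cm of thermosteric rise

Δh = αQ/(ρcₚ) = 2.1×10⁻⁴ × 1.7×10⁸ / (1025 × 3930) ≈ 0.0088624 m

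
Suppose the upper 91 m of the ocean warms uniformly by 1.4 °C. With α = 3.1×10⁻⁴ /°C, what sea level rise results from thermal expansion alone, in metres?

Δh = αΔT·H = 3.1×10⁻⁴ × 1.4 × 91 = 0.039494 m

0.039 m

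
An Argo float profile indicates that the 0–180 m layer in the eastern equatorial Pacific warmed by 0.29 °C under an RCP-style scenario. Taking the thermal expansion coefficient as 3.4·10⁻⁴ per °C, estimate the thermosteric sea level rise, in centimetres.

1.77 cm of thermosteric rise

Δh = αΔT·H = 3.4×10⁻⁴ × 0.29 × 180 = 0.017748 m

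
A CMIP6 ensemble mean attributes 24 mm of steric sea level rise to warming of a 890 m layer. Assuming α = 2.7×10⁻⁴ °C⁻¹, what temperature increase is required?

0.0999 °C

ΔT = Δh/(αH) = 0.024 / (2.7×10⁻⁴ × 890) ≈ 0.09988 °C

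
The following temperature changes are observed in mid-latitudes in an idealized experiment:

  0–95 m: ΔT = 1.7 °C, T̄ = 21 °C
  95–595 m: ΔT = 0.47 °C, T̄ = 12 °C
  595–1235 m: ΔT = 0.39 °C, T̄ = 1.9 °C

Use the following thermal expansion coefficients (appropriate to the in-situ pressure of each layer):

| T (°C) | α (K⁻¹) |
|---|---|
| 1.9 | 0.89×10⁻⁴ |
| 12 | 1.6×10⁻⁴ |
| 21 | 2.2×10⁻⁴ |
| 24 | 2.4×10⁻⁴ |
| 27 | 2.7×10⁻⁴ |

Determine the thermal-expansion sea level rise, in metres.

about 0.0953 m

Layer 1 at 21 °C → α = 2.2×10⁻⁴ K⁻¹
Layer 2 at 12 °C → α = 1.6×10⁻⁴ K⁻¹
Layer 3 at 1.9 °C → α = 0.89×10⁻⁴ K⁻¹
Layer 1: 1.7 × 2.2×10⁻⁴ × 95 = 0.03553 m
Layer 2: 500 × 1.6×10⁻⁴ × 0.47 = 0.03760 m
0.89×10⁻⁴ × 640 × 0.39 = 0.0222144 m
Δh = 0.03553 + 0.03760 + 0.0222144 = 0.0953444 m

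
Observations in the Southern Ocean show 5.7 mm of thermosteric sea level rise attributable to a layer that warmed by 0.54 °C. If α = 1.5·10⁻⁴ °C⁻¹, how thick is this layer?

H = Δh/(αΔT) = 0.0057 / (1.5×10⁻⁴ × 0.54) ≈ 70.37 m

H ≈ 70.4 m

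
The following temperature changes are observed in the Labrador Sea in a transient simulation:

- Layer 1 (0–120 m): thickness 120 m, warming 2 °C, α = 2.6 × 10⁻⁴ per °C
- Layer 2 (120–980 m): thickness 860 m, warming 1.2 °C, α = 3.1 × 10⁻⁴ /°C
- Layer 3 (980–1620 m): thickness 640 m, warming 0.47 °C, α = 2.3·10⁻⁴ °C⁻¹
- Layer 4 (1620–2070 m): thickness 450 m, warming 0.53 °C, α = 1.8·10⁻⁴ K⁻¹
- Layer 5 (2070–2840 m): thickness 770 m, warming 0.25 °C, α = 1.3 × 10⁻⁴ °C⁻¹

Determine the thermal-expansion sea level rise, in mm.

Δh ≈ 520 mm

Layer 1: 120 × 2.6×10⁻⁴ × 2 = 0.06240 m
120–980 m: 860 × 1.2 × 3.1×10⁻⁴ = 0.31992 m
0.47 × 640 × 2.3×10⁻⁴ = 0.069184 m
1620–2070 m: 450 × 1.8×10⁻⁴ × 0.53 = 0.04293 m
Layer 5: 0.25 × 770 × 1.3×10⁻⁴ = 0.025025 m
Δh = 0.06240 + 0.31992 + 0.069184 + 0.04293 + 0.025025 = 0.519459 m ≈ 520 mm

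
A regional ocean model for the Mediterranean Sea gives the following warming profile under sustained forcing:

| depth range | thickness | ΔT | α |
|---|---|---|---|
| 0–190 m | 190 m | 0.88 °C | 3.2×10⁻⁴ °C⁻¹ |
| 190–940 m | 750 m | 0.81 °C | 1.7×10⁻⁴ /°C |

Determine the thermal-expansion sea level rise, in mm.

Δh = 157 mm

3.2×10⁻⁴ × 0.88 × 190 = 0.053504 m
0.81 × 750 × 1.7×10⁻⁴ = 0.103275 m
Δh = 0.053504 + 0.103275 = 0.156779 m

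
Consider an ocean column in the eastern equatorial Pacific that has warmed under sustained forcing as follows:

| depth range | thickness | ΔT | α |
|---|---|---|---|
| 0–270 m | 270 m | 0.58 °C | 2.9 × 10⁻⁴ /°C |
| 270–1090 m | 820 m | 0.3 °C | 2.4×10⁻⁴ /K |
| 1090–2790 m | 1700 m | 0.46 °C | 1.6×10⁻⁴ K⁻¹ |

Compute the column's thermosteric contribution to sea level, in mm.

230 mm

0.58 × 2.9×10⁻⁴ × 270 = 0.045414 m
270–1090 m: 2.4×10⁻⁴ × 0.3 × 820 = 0.05904 m
Layer 3: 1700 × 0.46 × 1.6×10⁻⁴ = 0.12512 m
Δh = 0.045414 + 0.05904 + 0.12512 = 0.229574 m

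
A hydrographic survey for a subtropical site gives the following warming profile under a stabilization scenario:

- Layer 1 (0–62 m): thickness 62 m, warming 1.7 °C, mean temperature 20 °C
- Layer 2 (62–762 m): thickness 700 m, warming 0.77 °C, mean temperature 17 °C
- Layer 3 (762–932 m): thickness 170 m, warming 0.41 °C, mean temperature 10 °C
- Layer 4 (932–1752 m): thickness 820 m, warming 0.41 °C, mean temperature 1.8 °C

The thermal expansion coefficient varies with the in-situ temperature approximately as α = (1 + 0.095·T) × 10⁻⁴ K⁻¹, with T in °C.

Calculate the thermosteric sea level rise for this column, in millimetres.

224 mm of thermosteric rise

Layer 1: α = (1 + 0.095×20)×10⁻⁴ = 2.9×10⁻⁴ K⁻¹
Layer 2: α = (1 + 0.095×17)×10⁻⁴ = 2.615×10⁻⁴ K⁻¹
Layer 3: α = (1 + 0.095×10)×10⁻⁴ = 1.95×10⁻⁴ K⁻¹
Layer 4: α = (1 + 0.095×1.8)×10⁻⁴ = 1.171×10⁻⁴ K⁻¹
Layer 1: 1.7 × 62 × 2.9×10⁻⁴ = 0.030566 m
62–762 m: 2.615×10⁻⁴ × 0.77 × 700 = 0.1409485 m
Layer 3: 1.95×10⁻⁴ × 170 × 0.41 = 0.0135915 m
932–1752 m: 820 × 0.41 × 1.171×10⁻⁴ = 0.03936902 m
Δh = 0.030566 + 0.1409485 + 0.0135915 + 0.03936902 = 0.22447502 m ≈ 224 mm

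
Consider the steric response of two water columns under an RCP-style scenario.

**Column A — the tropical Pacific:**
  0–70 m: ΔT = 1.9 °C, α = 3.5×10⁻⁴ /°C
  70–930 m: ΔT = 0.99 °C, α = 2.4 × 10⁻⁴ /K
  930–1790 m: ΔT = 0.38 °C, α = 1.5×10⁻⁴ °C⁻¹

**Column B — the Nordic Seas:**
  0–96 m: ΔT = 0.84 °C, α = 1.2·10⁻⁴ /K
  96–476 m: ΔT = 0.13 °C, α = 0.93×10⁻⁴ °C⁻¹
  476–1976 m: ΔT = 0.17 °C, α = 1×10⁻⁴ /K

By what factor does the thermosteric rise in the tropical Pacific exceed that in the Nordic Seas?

A 70 × 1.9 × 3.5×10⁻⁴ = 0.04655 m
A 70–930 m: 2.4×10⁻⁴ × 0.99 × 860 = 0.204336 m
A Layer 3: 860 × 0.38 × 1.5×10⁻⁴ = 0.04902 m
A total: 0.299906 m
B Layer 1: 1.2×10⁻⁴ × 96 × 0.84 = 0.0096768 m
B 96–476 m: 0.93×10⁻⁴ × 380 × 0.13 = 0.0045942 m
B 1500 × 1×10⁻⁴ × 0.17 = 0.02550 m
B total: 0.039771 m
Ratio: 0.299906 / 0.039771 ≈ 7.541

a factor of 7.54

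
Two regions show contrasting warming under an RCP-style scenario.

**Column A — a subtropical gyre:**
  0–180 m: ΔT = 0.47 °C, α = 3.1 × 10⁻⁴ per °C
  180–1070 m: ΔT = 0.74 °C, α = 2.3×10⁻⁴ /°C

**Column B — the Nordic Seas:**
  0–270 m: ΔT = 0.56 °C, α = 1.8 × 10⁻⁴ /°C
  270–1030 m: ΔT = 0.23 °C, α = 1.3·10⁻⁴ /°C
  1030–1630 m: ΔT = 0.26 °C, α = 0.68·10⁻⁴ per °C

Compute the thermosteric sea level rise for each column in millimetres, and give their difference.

A 0.47 × 3.1×10⁻⁴ × 180 = 0.026226 m
A 180–1070 m: 890 × 0.74 × 2.3×10⁻⁴ = 0.151478 m
A total: 0.177704 m
B Layer 1: 270 × 0.56 × 1.8×10⁻⁴ = 0.027216 m
B 0.23 × 760 × 1.3×10⁻⁴ = 0.022724 m
B 1030–1630 m: 0.68×10⁻⁴ × 0.26 × 600 = 0.010608 m
B total: 0.060548 m
Difference: 0.177704 − 0.060548 = 0.117156 m

Δh_A ≈ 180 mm, Δh_B ≈ 61 mm; difference ≈ 120 mm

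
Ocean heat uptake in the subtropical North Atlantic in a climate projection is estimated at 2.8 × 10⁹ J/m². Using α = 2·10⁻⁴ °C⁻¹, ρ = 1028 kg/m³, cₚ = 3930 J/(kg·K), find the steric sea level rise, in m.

Δh ≈ 0.14 m

Δh = αQ/(ρcₚ) = 2×10⁻⁴ × 2.8×10⁹ / (1028 × 3930) ≈ 0.13861 m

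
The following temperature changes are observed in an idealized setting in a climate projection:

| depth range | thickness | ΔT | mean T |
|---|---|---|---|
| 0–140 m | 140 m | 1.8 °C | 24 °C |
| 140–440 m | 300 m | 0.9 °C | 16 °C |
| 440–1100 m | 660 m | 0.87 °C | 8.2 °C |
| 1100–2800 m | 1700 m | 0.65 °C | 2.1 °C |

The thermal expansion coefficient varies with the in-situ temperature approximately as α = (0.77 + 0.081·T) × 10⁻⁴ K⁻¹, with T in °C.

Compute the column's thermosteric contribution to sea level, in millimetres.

Δh ≈ 310 mm

Layer 1: α = (0.77 + 0.081×24)×10⁻⁴ = 2.714×10⁻⁴ K⁻¹
Layer 2: α = (0.77 + 0.081×16)×10⁻⁴ = 2.066×10⁻⁴ K⁻¹
Layer 3: α = (0.77 + 0.081×8.2)×10⁻⁴ = 1.4342×10⁻⁴ K⁻¹
Layer 4: α = (0.77 + 0.081×2.1)×10⁻⁴ = 0.9401×10⁻⁴ K⁻¹
0–140 m: 140 × 2.714×10⁻⁴ × 1.8 = 0.0683928 m
140–440 m: 0.9 × 2.066×10⁻⁴ × 300 = 0.055782 m
Layer 3: 1.4342×10⁻⁴ × 660 × 0.87 = 0.082351764 m
1100–2800 m: 1700 × 0.65 × 0.9401×10⁻⁴ = 0.10388105 m
Δh = 0.0683928 + 0.055782 + 0.082351764 + 0.10388105 = 0.310407614 m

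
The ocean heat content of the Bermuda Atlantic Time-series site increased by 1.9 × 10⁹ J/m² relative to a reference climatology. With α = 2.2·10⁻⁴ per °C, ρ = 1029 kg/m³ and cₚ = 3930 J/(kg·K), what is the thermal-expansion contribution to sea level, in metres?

0.103 m

Δh = αQ/(ρcₚ) = 2.2×10⁻⁴ × 1.9×10⁹ / (1029 × 3930) ≈ 0.10336 m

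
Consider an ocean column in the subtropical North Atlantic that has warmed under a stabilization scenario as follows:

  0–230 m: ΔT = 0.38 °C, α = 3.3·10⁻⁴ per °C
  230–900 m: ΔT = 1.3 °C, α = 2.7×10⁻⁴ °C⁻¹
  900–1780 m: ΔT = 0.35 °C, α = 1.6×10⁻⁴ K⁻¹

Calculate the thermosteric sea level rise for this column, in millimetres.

0–230 m: 0.38 × 3.3×10⁻⁴ × 230 = 0.028842 m
230–900 m: 1.3 × 670 × 2.7×10⁻⁴ = 0.23517 m
0.35 × 880 × 1.6×10⁻⁴ = 0.04928 m
Δh = 0.028842 + 0.23517 + 0.04928 = 0.313292 m

about 313 mm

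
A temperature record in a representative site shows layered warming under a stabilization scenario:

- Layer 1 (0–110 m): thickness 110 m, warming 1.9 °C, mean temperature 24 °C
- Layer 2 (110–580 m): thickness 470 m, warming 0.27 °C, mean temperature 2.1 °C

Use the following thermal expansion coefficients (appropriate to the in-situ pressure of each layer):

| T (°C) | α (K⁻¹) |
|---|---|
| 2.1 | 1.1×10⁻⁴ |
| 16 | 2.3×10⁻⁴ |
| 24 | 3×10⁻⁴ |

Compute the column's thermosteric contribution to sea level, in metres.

Layer 1 at 24 °C → α = 3×10⁻⁴ K⁻¹
Layer 2 at 2.1 °C → α = 1.1×10⁻⁴ K⁻¹
Layer 1: 3×10⁻⁴ × 1.9 × 110 = 0.06270 m
470 × 1.1×10⁻⁴ × 0.27 = 0.013959 m
Δh = 0.06270 + 0.013959 = 0.076659 m ≈ 0.077 m

0.077 m of thermosteric rise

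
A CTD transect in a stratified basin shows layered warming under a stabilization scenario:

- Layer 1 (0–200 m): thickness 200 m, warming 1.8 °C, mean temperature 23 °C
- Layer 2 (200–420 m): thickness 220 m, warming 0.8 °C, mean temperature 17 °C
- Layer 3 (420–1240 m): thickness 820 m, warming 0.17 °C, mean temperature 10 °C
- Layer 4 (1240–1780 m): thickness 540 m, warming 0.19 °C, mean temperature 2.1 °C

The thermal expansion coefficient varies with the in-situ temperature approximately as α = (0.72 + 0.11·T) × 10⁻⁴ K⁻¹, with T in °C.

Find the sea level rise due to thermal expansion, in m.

0.20 m

Layer 1: α = (0.72 + 0.11×23)×10⁻⁴ = 3.25×10⁻⁴ K⁻¹
Layer 2: α = (0.72 + 0.11×17)×10⁻⁴ = 2.59×10⁻⁴ K⁻¹
Layer 3: α = (0.72 + 0.11×10)×10⁻⁴ = 1.82×10⁻⁴ K⁻¹
Layer 4: α = (0.72 + 0.11×2.1)×10⁻⁴ = 0.951×10⁻⁴ K⁻¹
Layer 1: 1.8 × 3.25×10⁻⁴ × 200 = 0.11700 m
0.8 × 2.59×10⁻⁴ × 220 = 0.045584 m
1.82×10⁻⁴ × 0.17 × 820 = 0.0253708 m
540 × 0.19 × 0.951×10⁻⁴ = 0.00975726 m
Δh = 0.11700 + 0.045584 + 0.0253708 + 0.00975726 = 0.19771206 m ≈ 0.20 m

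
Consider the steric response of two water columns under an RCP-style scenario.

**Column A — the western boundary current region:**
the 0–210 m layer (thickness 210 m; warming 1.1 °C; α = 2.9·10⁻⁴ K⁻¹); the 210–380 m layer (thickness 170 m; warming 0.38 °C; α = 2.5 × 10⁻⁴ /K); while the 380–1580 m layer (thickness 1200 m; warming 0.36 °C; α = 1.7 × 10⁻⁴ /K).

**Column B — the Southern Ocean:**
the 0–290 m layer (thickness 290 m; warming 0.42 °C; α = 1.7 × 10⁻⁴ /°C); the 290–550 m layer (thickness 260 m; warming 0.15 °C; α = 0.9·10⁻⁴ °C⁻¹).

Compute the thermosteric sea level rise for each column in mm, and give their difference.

Δh_A ≈ 160 mm, Δh_B ≈ 24 mm; difference ≈ 130 mm

A Layer 1: 2.9×10⁻⁴ × 210 × 1.1 = 0.06699 m
A 0.38 × 170 × 2.5×10⁻⁴ = 0.01615 m
A 380–1580 m: 0.36 × 1200 × 1.7×10⁻⁴ = 0.07344 m
A total: 0.15658 m
B 0.42 × 1.7×10⁻⁴ × 290 = 0.020706 m
B 260 × 0.9×10⁻⁴ × 0.15 = 0.00351 m
B total: 0.024216 m
Difference: 0.15658 − 0.024216 = 0.132364 m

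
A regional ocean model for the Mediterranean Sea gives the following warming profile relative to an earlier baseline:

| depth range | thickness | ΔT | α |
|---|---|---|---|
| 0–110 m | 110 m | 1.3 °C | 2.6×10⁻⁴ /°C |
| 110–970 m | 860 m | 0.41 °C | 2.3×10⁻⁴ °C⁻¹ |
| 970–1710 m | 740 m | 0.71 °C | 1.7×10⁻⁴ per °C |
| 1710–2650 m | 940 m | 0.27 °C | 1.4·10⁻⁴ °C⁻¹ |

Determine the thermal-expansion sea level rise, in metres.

0.24 m

Layer 1: 110 × 1.3 × 2.6×10⁻⁴ = 0.03718 m
110–970 m: 2.3×10⁻⁴ × 0.41 × 860 = 0.081098 m
970–1710 m: 740 × 0.71 × 1.7×10⁻⁴ = 0.089318 m
Layer 4: 940 × 1.4×10⁻⁴ × 0.27 = 0.035532 m
Δh = 0.03718 + 0.081098 + 0.089318 + 0.035532 = 0.243128 m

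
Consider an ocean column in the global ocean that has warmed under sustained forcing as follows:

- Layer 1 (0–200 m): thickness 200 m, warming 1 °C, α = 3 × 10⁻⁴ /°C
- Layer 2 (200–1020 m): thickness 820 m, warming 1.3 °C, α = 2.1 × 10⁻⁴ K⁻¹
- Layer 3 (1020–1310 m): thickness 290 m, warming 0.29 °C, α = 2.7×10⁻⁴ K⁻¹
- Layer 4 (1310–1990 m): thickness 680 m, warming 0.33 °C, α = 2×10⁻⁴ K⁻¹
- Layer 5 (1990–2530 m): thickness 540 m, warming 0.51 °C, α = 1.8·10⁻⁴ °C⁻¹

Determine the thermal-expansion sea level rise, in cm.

200 × 3×10⁻⁴ × 1 = 0.06000 m
Layer 2: 1.3 × 820 × 2.1×10⁻⁴ = 0.22386 m
Layer 3: 2.7×10⁻⁴ × 290 × 0.29 = 0.022707 m
2×10⁻⁴ × 0.33 × 680 = 0.04488 m
540 × 1.8×10⁻⁴ × 0.51 = 0.049572 m
Δh = 0.06000 + 0.22386 + 0.022707 + 0.04488 + 0.049572 = 0.401019 m ≈ 40.1 cm

40.1 cm of thermosteric rise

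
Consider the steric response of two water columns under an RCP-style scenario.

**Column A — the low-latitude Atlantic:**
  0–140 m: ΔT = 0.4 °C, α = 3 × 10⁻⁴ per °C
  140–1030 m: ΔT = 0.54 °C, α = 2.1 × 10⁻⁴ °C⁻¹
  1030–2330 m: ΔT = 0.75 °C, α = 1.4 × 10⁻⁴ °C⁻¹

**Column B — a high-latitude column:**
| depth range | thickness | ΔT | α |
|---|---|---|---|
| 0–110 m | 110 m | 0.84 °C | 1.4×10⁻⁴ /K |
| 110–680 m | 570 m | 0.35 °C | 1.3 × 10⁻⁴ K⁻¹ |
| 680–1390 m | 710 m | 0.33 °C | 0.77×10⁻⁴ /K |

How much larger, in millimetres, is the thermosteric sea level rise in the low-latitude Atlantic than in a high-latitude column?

A 0.4 × 3×10⁻⁴ × 140 = 0.01680 m
A 140–1030 m: 0.54 × 2.1×10⁻⁴ × 890 = 0.100926 m
A 1030–2330 m: 0.75 × 1.4×10⁻⁴ × 1300 = 0.13650 m
A total: 0.254226 m
B 110 × 1.4×10⁻⁴ × 0.84 = 0.012936 m
B 0.35 × 1.3×10⁻⁴ × 570 = 0.025935 m
B 680–1390 m: 710 × 0.33 × 0.77×10⁻⁴ = 0.0180411 m
B total: 0.0569121 m
Difference: 0.254226 − 0.0569121 = 0.1973139 m

200 mm larger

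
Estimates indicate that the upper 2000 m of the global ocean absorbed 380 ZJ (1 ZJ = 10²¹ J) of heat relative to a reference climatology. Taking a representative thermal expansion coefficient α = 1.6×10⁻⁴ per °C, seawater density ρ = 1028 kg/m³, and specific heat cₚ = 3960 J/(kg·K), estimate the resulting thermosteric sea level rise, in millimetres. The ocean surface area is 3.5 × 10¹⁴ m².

Per unit area: Q = 380×10²¹ / (3.5×10¹⁴) ≈ 1.086×10⁹ J/m²
Δh = αQ/(ρcₚ) = 1.6×10⁻⁴ × 1.086×10⁹ / (1028 × 3960) ≈ 0.042684 m

42.7 mm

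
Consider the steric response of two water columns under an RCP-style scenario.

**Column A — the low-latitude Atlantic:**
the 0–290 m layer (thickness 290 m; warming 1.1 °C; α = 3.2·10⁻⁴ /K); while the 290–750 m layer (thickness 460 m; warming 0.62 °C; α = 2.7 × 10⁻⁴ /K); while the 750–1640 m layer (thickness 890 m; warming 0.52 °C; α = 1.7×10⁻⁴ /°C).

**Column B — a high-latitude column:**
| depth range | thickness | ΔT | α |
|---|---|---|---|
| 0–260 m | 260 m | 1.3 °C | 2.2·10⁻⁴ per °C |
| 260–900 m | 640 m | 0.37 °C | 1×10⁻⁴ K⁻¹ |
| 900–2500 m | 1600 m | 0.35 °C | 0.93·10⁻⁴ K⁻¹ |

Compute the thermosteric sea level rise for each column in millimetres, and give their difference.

A 1.1 × 290 × 3.2×10⁻⁴ = 0.10208 m
A Layer 2: 2.7×10⁻⁴ × 0.62 × 460 = 0.077004 m
A 890 × 0.52 × 1.7×10⁻⁴ = 0.078676 m
A total: 0.25776 m
B 0–260 m: 1.3 × 260 × 2.2×10⁻⁴ = 0.07436 m
B 260–900 m: 640 × 0.37 × 1×10⁻⁴ = 0.02368 m
B 900–2500 m: 0.93×10⁻⁴ × 0.35 × 1600 = 0.05208 m
B total: 0.15012 m
Difference: 0.25776 − 0.15012 = 0.10764 m

Δh_A ≈ 258 mm, Δh_B ≈ 150 mm; difference ≈ 108 mm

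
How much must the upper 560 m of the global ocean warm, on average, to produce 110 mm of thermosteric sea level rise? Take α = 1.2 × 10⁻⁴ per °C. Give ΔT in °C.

1.64 °C

ΔT = Δh/(αH) = 0.11 / (1.2×10⁻⁴ × 560) ≈ 1.637 °C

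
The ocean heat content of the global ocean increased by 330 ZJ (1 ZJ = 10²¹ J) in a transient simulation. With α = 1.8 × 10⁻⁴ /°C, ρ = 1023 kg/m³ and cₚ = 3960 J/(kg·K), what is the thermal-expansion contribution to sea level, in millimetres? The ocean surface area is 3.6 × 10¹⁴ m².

Per unit area: Q = 330×10²¹ / (3.6×10¹⁴) ≈ 9.167×10⁸ J/m²
Δh = αQ/(ρcₚ) = 1.8×10⁻⁴ × 9.167×10⁸ / (1023 × 3960) ≈ 0.040731 m

about 40.7 mm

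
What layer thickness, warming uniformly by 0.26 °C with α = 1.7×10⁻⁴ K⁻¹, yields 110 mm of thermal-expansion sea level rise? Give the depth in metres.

H = Δh/(αΔT) = 0.11 / (1.7×10⁻⁴ × 0.26) ≈ 2489 m

H ≈ 2490 m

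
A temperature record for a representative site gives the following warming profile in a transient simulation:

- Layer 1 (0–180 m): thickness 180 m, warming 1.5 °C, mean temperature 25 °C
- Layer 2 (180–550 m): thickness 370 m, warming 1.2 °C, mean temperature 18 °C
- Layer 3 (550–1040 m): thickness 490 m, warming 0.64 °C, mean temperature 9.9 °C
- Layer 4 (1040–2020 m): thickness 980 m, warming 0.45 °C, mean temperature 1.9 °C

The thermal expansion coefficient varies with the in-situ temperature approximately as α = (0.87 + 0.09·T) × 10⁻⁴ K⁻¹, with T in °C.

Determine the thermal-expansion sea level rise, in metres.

Layer 1: α = (0.87 + 0.09×25)×10⁻⁴ = 3.12×10⁻⁴ K⁻¹
Layer 2: α = (0.87 + 0.09×18)×10⁻⁴ = 2.49×10⁻⁴ K⁻¹
Layer 3: α = (0.87 + 0.09×9.9)×10⁻⁴ = 1.761×10⁻⁴ K⁻¹
Layer 4: α = (0.87 + 0.09×1.9)×10⁻⁴ = 1.041×10⁻⁴ K⁻¹
180 × 1.5 × 3.12×10⁻⁴ = 0.08424 m
1.2 × 370 × 2.49×10⁻⁴ = 0.110556 m
1.761×10⁻⁴ × 490 × 0.64 = 0.05522496 m
1040–2020 m: 980 × 1.041×10⁻⁴ × 0.45 = 0.0459081 m
Δh = 0.08424 + 0.110556 + 0.05522496 + 0.0459081 = 0.29592906 m ≈ 0.296 m

Δh ≈ 0.296 m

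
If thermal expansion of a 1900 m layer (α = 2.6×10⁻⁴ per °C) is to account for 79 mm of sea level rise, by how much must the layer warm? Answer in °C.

about 0.160 °C

ΔT = Δh/(αH) = 0.079 / (2.6×10⁻⁴ × 1900) ≈ 0.1599 °C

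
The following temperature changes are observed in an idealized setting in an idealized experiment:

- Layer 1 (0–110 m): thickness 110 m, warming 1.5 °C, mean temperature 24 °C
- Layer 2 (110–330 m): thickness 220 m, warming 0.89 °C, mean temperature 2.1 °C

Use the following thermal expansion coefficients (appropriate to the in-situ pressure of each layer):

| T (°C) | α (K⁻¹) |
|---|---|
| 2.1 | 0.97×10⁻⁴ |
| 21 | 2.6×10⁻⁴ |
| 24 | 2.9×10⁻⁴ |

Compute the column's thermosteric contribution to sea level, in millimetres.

Δh ≈ 66.8 mm

Layer 1 at 24 °C → α = 2.9×10⁻⁴ K⁻¹
Layer 2 at 2.1 °C → α = 0.97×10⁻⁴ K⁻¹
0–110 m: 2.9×10⁻⁴ × 110 × 1.5 = 0.04785 m
220 × 0.97×10⁻⁴ × 0.89 = 0.0189926 m
Δh = 0.04785 + 0.0189926 = 0.0668426 m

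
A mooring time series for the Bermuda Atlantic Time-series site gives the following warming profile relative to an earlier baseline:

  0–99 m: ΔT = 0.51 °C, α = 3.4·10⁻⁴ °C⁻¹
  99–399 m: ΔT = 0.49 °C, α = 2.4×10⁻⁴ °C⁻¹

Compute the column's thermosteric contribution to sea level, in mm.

52 mm

3.4×10⁻⁴ × 99 × 0.51 = 0.0171666 m
Layer 2: 2.4×10⁻⁴ × 0.49 × 300 = 0.03528 m
Δh = 0.0171666 + 0.03528 = 0.0524466 m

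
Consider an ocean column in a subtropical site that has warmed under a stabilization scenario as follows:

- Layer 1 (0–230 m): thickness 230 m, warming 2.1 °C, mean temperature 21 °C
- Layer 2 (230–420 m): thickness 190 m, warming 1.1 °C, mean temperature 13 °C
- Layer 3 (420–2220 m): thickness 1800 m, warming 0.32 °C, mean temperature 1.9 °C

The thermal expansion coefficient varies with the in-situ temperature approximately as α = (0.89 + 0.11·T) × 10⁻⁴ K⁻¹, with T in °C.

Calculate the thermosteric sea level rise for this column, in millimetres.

Layer 1: α = (0.89 + 0.11×21)×10⁻⁴ = 3.2×10⁻⁴ K⁻¹
Layer 2: α = (0.89 + 0.11×13)×10⁻⁴ = 2.32×10⁻⁴ K⁻¹
Layer 3: α = (0.89 + 0.11×1.9)×10⁻⁴ = 1.099×10⁻⁴ K⁻¹
0–230 m: 2.1 × 230 × 3.2×10⁻⁴ = 0.15456 m
230–420 m: 190 × 1.1 × 2.32×10⁻⁴ = 0.048488 m
1800 × 0.32 × 1.099×10⁻⁴ = 0.0633024 m
Δh = 0.15456 + 0.048488 + 0.0633024 = 0.2663504 m

Δh = 270 mm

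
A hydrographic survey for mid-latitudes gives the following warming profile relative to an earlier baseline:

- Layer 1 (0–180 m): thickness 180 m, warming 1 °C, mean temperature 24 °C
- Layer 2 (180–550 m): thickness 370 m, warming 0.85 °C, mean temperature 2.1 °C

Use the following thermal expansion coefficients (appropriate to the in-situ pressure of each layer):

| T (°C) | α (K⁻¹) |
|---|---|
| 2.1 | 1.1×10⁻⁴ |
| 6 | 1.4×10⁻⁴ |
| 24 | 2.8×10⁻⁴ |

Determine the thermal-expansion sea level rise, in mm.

Δh = 85 mm

Layer 1 at 24 °C → α = 2.8×10⁻⁴ K⁻¹
Layer 2 at 2.1 °C → α = 1.1×10⁻⁴ K⁻¹
Layer 1: 1 × 2.8×10⁻⁴ × 180 = 0.05040 m
Layer 2: 1.1×10⁻⁴ × 0.85 × 370 = 0.034595 m
Δh = 0.05040 + 0.034595 = 0.084995 m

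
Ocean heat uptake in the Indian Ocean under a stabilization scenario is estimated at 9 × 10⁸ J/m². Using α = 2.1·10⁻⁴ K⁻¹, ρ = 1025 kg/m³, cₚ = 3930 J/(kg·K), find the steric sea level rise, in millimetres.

46.9 mm

Δh = αQ/(ρcₚ) = 2.1×10⁻⁴ × 9×10⁸ / (1025 × 3930) ≈ 0.046919 m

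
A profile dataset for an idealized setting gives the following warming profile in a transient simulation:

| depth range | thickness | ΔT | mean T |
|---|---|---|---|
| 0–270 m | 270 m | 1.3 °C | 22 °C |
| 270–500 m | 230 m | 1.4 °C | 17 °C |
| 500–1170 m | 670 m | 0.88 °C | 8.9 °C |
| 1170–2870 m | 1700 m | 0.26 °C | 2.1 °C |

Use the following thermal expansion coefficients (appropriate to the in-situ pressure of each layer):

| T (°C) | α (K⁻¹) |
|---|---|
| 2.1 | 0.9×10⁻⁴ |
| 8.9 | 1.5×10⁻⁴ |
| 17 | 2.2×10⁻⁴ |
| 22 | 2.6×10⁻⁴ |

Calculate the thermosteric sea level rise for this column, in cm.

Δh ≈ 29.0 cm

Layer 1 at 22 °C → α = 2.6×10⁻⁴ K⁻¹
Layer 2 at 17 °C → α = 2.2×10⁻⁴ K⁻¹
Layer 3 at 8.9 °C → α = 1.5×10⁻⁴ K⁻¹
Layer 4 at 2.1 °C → α = 0.9×10⁻⁴ K⁻¹
0–270 m: 1.3 × 270 × 2.6×10⁻⁴ = 0.09126 m
Layer 2: 230 × 1.4 × 2.2×10⁻⁴ = 0.07084 m
0.88 × 1.5×10⁻⁴ × 670 = 0.08844 m
Layer 4: 0.9×10⁻⁴ × 1700 × 0.26 = 0.03978 m
Δh = 0.09126 + 0.07084 + 0.08844 + 0.03978 = 0.29032 m ≈ 29.0 cm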